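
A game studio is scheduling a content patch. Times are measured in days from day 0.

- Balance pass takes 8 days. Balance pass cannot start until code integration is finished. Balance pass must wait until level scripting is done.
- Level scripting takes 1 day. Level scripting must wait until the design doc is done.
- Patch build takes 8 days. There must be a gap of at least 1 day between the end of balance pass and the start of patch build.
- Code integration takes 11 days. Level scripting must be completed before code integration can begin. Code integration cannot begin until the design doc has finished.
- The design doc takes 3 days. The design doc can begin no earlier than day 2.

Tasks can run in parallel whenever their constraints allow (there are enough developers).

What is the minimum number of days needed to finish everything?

34

After its own release at day 2, the design doc can start at day 2 and finishes at day 5.
After the design doc (finishes day 5), level scripting can start at day 5 and finishes at day 6.
Code integration needs all of level scripting (finishes day 6); the design doc (finishes day 5). That puts its earliest start at day 6; it finishes at 6 + 11 = day 17.
Balance pass cannot start until code integration (finishes day 17); level scripting (finishes day 6). The controlling bound is day 17, so balance pass finishes at 17 + 8 = day 25.
Patch build cannot begin until balance pass (finishes day 25, plus 1-day gap → day 26). It runs from day 26 to 26 + 8 = day 34.
All tasks are finished once the last one completes. Finish times: The design doc at 5, Level scripting at 6, Code integration at 17, Balance pass at 25, Patch build at 34. The latest is day 34.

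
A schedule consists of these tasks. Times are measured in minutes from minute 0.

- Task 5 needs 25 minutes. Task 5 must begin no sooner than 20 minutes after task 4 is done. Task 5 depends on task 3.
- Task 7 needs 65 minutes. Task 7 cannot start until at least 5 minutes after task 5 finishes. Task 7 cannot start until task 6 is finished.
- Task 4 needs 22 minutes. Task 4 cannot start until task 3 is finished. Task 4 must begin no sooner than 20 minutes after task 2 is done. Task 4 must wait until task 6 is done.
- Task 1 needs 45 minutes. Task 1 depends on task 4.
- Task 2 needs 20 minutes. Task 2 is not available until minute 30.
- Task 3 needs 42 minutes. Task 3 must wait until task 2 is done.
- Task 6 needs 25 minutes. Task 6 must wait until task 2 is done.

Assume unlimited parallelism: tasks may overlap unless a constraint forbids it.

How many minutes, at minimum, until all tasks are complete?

After its own release at minute 30, task 2 can start at minute 30 and finishes at minute 50.
After task 2 (finishes minute 50), task 6 can start at minute 50 and finishes at minute 75.
Task 3 cannot begin until task 2 (finishes minute 50). It runs from minute 50 to 50 + 42 = minute 92.
Task 4 needs all of task 3 (finishes minute 92); task 2 (finishes minute 50, plus 20-minute gap → minute 70); task 6 (finishes minute 75). That puts its earliest start at minute 92; it finishes at 92 + 22 = minute 114.
Task 5 has to wait for task 4 (finishes minute 114, plus 20-minute gap → minute 134); task 3 (finishes minute 92). The latest of these is minute 134, so task 5 runs minute 134 to 134 + 25 = minute 159.
For task 7: task 5 (finishes minute 159, plus 5-minute gap → minute 164); task 6 (finishes minute 75). Taking the maximum gives a start of minute 164, and it finishes at 164 + 65 = minute 229.
After task 4 (finishes minute 114), task 1 can start at minute 114 and finishes at minute 159.
All tasks are finished once the last one completes. Finish times: Task 1 at 159, Task 2 at 50, Task 3 at 92, Task 4 at 114, Task 5 at 159, Task 6 at 75, Task 7 at 229. The latest is minute 229.

229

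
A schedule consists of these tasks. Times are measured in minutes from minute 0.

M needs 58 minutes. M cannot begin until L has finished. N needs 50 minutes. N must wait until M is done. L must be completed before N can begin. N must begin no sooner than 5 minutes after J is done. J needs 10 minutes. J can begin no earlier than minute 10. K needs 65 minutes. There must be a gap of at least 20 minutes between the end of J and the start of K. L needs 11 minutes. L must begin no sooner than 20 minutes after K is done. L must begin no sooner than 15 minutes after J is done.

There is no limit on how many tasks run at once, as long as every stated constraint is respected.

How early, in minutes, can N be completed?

244

J cannot begin until its own release at minute 10. It runs from minute 10 to 10 + 10 = minute 20.
After J (finishes minute 20, plus 20-minute gap → minute 40), K can start at minute 40 and finishes at minute 105.
L has to wait for K (finishes minute 105, plus 20-minute gap → minute 125); J (finishes minute 20, plus 15-minute gap → minute 35). The latest of these is minute 125, so L runs minute 125 to 125 + 11 = minute 136.
After L (finishes minute 136), M can start at minute 136 and finishes at minute 194.
N needs all of M (finishes minute 194); L (finishes minute 136); J (finishes minute 20, plus 5-minute gap → minute 25). That puts its earliest start at minute 194; it finishes at 194 + 50 = minute 244.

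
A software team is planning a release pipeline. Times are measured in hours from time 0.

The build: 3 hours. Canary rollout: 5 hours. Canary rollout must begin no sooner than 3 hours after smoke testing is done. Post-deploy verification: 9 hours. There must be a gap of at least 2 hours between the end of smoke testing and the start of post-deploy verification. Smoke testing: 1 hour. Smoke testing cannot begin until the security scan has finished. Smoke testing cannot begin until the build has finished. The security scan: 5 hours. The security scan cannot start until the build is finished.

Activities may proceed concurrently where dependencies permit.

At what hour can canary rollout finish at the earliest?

17

The build can start immediately at hour 0; it finishes at hour 3.
The security scan waits on the build (finishes hour 3), so it starts at hour 3 and finishes at 3 + 5 = hour 8.
Smoke testing has to wait for the security scan (finishes hour 8); the build (finishes hour 3). The latest of these is hour 8, so smoke testing runs hour 8 to 8 + 1 = hour 9.
After smoke testing (finishes hour 9, plus 3-hour gap → hour 12), canary rollout can start at hour 12 and finishes at hour 17.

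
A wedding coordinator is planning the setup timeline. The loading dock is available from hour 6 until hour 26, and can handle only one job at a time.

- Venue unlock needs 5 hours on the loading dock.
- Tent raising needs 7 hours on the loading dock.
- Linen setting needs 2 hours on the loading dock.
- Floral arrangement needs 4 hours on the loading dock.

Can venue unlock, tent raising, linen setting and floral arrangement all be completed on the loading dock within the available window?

Yes

The loading dock window is 26 − 6 = 20 hours.
Running back to back, the jobs need 5 + 7 + 2 + 4 = 18 hours on the loading dock.
Since 18 ≤ 20, they fit within the window.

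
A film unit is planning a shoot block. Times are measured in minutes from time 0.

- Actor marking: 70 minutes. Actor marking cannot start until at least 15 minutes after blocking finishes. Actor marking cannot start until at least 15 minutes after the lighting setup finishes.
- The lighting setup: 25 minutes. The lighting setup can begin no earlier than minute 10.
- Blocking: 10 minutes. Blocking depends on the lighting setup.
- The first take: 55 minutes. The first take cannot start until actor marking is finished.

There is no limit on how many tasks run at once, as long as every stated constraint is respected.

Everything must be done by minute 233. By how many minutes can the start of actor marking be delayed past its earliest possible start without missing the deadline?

The lighting setup waits on its own release at minute 10, so it starts at minute 10 and finishes at 10 + 25 = minute 35.
After the lighting setup (finishes minute 35), blocking can start at minute 35 and finishes at minute 45.
For actor marking: blocking (finishes minute 45, plus 15-minute gap → minute 60); the lighting setup (finishes minute 35, plus 15-minute gap → minute 50). Taking the maximum gives a start of minute 60, and it finishes at 60 + 70 = minute 130.

Working backward from the deadline:
The first take has no dependents, so it just needs to finish by minute 233. Starting by 233 − 55 = minute 178 achieves that.
Since the first take (must start by minute 178) depends on it, actor marking must finish by minute 178. Backing off its 70-minute duration gives a latest start of minute 108.
So actor marking can start as early as minute 60 and as late as minute 108, giving 108 − 60 = 48 minutes of slack.

48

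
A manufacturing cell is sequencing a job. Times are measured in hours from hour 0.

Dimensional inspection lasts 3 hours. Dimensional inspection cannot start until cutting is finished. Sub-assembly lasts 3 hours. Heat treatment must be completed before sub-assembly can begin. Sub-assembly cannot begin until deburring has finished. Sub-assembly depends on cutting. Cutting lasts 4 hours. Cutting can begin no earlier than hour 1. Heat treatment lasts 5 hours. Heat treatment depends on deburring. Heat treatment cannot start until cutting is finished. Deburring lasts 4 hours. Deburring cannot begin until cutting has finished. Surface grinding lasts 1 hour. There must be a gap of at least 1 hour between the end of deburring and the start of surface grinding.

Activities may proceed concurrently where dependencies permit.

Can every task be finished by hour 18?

After its own release at hour 1, cutting can start at hour 1 and finishes at hour 5.
After cutting (finishes hour 5), dimensional inspection can start at hour 5 and finishes at hour 8.
Deburring waits on cutting (finishes hour 5), so it starts at hour 5 and finishes at 5 + 4 = hour 9.
Surface grinding waits on deburring (finishes hour 9, plus 1-hour gap → hour 10), so it starts at hour 10 and finishes at 10 + 1 = hour 11.
For heat treatment: deburring (finishes hour 9); cutting (finishes hour 5). Taking the maximum gives a start of hour 9, and it finishes at 9 + 5 = hour 14.
Sub-assembly has to wait for heat treatment (finishes hour 14); deburring (finishes hour 9); cutting (finishes hour 5). The latest of these is hour 14, so sub-assembly runs hour 14 to 14 + 3 = hour 17.
Every task is finished by hour 17, which is no later than the deadline of 18, so the schedule is feasible.

Yes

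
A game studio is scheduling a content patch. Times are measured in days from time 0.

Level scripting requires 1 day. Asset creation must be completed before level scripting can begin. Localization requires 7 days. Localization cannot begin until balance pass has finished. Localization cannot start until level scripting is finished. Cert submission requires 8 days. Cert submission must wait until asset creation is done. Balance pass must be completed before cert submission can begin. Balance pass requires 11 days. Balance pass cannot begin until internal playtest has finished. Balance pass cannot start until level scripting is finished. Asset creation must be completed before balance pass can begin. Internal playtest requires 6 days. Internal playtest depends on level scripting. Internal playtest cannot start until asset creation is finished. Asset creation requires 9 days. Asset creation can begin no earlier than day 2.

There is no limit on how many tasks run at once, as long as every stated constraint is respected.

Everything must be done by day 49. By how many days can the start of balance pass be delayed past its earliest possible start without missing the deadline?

12

After its own release at day 2, asset creation can start at day 2 and finishes at day 11.
Level scripting waits on asset creation (finishes day 11), so it starts at day 11 and finishes at 11 + 1 = day 12.
Internal playtest needs all of level scripting (finishes day 12); asset creation (finishes day 11). That puts its earliest start at day 12; it finishes at 12 + 6 = day 18.
Balance pass cannot start until internal playtest (finishes day 18); level scripting (finishes day 12); asset creation (finishes day 11). The controlling bound is day 18, so balance pass finishes at 18 + 11 = day 29.

Working backward from the deadline:
Nothing follows localization; the deadline of day 49 is its only limit. It must start by 49 − 7 = day 42.
Cert submission has no dependents, so it just needs to finish by day 49. Starting by 49 − 8 = day 41 achieves that.
For balance pass: localization (must start by day 42); cert submission (must start by day 41). The most restrictive is day 41; with an 11-day duration, balance pass must start by day 30.
So balance pass can start as early as day 18 and as late as day 30, giving 30 − 18 = 12 days of slack.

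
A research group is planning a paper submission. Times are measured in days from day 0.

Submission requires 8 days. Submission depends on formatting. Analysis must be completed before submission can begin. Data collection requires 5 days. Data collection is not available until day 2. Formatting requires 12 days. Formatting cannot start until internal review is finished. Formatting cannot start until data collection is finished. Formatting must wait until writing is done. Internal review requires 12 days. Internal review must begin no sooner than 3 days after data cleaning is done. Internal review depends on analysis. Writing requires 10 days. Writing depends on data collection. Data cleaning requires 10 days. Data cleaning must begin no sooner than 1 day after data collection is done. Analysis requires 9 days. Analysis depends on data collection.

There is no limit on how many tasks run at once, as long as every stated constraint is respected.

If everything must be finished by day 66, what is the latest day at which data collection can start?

Submission must finish by day 66; it takes 8 days, so it must start by 66 − 8 = day 58.
Formatting must finish before submission (must start by day 58). With a 12-day duration, formatting must start by 58 − 12 = day 46.
Internal review must finish before formatting (must start by day 46). With a 12-day duration, internal review must start by 46 − 12 = day 34.
Data cleaning must finish before internal review (must start by day 34, minus 3-day gap → day 31). With a 10-day duration, data cleaning must start by 31 − 10 = day 21.
Analysis must finish in time for internal review (must start by day 34); submission (must start by day 58). The tightest is day 34, so analysis must start by 34 − 9 = day 25.
Writing feeds into formatting (must start by day 46); so writing must finish by day 46 and therefore start by day 36.
Data collection must finish in time for data cleaning (must start by day 21, minus 1-day gap → day 20); analysis (must start by day 25); writing (must start by day 36); formatting (must start by day 46). The tightest is day 20, so data collection must start by 20 − 5 = day 15.

15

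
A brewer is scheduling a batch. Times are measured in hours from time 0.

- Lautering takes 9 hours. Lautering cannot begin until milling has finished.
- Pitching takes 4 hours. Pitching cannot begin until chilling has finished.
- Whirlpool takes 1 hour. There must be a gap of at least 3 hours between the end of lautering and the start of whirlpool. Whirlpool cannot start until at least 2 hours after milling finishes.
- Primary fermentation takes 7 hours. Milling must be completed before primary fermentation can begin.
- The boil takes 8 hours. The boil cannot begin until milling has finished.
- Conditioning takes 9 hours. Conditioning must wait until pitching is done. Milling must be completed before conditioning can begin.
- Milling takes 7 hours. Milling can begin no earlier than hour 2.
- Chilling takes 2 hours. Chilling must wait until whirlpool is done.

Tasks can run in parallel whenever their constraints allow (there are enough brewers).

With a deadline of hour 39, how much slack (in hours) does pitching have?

Milling waits on its own release at hour 2, so it starts at hour 2 and finishes at 2 + 7 = hour 9.
Lautering waits on milling (finishes hour 9), so it starts at hour 9 and finishes at 9 + 9 = hour 18.
For whirlpool: lautering (finishes hour 18, plus 3-hour gap → hour 21); milling (finishes hour 9, plus 2-hour gap → hour 11). Taking the maximum gives a start of hour 21, and it finishes at 21 + 1 = hour 22.
Chilling cannot begin until whirlpool (finishes hour 22). It runs from hour 22 to 22 + 2 = hour 24.
After chilling (finishes hour 24), pitching can start at hour 24 and finishes at hour 28.

Working backward from the deadline:
Conditioning must finish by hour 39; it takes 9 hours, so it must start by 39 − 9 = hour 30.
Since conditioning (must start by hour 30) depends on it, pitching must finish by hour 30. Backing off its 4-hour duration gives a latest start of hour 26.
So pitching can start as early as hour 24 and as late as hour 26, giving 26 − 24 = 2 hours of slack.

2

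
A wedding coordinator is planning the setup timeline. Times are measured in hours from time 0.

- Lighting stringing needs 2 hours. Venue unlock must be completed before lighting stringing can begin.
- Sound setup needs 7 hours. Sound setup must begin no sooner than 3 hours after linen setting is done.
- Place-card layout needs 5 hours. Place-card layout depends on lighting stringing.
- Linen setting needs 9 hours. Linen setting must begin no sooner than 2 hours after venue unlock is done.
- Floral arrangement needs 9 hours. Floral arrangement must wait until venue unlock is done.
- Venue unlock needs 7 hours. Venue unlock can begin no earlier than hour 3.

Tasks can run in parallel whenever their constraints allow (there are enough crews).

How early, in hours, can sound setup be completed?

Venue unlock waits on its own release at hour 3, so it starts at hour 3 and finishes at 3 + 7 = hour 10.
Linen setting waits on venue unlock (finishes hour 10, plus 2-hour gap → hour 12), so it starts at hour 12 and finishes at 12 + 9 = hour 21.
After linen setting (finishes hour 21, plus 3-hour gap → hour 24), sound setup can start at hour 24 and finishes at hour 31.

31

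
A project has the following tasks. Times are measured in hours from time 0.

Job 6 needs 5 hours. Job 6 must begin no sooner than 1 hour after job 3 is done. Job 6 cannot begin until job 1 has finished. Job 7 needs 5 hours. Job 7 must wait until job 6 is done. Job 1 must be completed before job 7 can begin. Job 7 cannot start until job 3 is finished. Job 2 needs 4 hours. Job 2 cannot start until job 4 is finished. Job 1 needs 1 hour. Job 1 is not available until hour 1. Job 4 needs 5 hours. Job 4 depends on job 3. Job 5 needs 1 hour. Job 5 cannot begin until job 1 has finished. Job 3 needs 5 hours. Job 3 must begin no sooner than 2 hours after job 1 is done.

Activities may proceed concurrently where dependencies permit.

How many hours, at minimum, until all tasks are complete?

20

Job 1 cannot begin until its own release at hour 1. It runs from hour 1 to 1 + 1 = hour 2.
Job 5 waits on job 1 (finishes hour 2), so it starts at hour 2 and finishes at 2 + 1 = hour 3.
Job 3 waits on job 1 (finishes hour 2, plus 2-hour gap → hour 4), so it starts at hour 4 and finishes at 4 + 5 = hour 9.
Job 6 has to wait for job 3 (finishes hour 9, plus 1-hour gap → hour 10); job 1 (finishes hour 2). The latest of these is hour 10, so job 6 runs hour 10 to 10 + 5 = hour 15.
Job 7 has to wait for job 6 (finishes hour 15); job 1 (finishes hour 2); job 3 (finishes hour 9). The latest of these is hour 15, so job 7 runs hour 15 to 15 + 5 = hour 20.
Job 4 waits on job 3 (finishes hour 9), so it starts at hour 9 and finishes at 9 + 5 = hour 14.
Job 2 cannot begin until job 4 (finishes hour 14). It runs from hour 14 to 14 + 4 = hour 18.
All tasks are finished once the last one completes. Finish times: Job 1 at 2, Job 2 at 18, Job 3 at 9, Job 4 at 14, Job 5 at 3, Job 6 at 15, Job 7 at 20. The latest is hour 20.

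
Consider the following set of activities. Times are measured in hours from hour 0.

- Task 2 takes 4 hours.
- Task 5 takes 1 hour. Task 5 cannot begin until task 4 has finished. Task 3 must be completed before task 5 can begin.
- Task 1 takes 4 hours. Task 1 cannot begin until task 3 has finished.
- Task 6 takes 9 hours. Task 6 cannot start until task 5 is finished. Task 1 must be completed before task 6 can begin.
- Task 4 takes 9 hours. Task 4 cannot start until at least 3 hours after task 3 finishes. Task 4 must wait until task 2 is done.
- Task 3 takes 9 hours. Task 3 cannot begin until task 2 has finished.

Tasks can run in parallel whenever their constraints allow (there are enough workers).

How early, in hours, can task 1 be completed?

Task 2 has no prerequisites, so it starts at hour 0 and finishes at hour 4.
Task 3 cannot begin until task 2 (finishes hour 4). It runs from hour 4 to 4 + 9 = hour 13.
Task 1 waits on task 3 (finishes hour 13), so it starts at hour 13 and finishes at 13 + 4 = hour 17.

17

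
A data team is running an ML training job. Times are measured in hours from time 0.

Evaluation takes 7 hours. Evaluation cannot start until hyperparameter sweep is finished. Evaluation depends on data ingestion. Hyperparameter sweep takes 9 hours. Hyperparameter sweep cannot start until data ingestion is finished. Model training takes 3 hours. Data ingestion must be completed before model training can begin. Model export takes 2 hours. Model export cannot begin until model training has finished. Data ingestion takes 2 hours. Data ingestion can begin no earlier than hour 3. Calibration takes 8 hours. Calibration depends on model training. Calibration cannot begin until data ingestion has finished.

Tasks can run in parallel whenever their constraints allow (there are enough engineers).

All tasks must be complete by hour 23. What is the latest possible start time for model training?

12

Calibration has no dependents, so it just needs to finish by hour 23. Starting by 23 − 8 = hour 15 achieves that.
Model export has no dependents, so it just needs to finish by hour 23. Starting by 23 − 2 = hour 21 achieves that.
For model training: calibration (must start by hour 15); model export (must start by hour 21). The most restrictive is hour 15; with a 3-hour duration, model training must start by hour 12.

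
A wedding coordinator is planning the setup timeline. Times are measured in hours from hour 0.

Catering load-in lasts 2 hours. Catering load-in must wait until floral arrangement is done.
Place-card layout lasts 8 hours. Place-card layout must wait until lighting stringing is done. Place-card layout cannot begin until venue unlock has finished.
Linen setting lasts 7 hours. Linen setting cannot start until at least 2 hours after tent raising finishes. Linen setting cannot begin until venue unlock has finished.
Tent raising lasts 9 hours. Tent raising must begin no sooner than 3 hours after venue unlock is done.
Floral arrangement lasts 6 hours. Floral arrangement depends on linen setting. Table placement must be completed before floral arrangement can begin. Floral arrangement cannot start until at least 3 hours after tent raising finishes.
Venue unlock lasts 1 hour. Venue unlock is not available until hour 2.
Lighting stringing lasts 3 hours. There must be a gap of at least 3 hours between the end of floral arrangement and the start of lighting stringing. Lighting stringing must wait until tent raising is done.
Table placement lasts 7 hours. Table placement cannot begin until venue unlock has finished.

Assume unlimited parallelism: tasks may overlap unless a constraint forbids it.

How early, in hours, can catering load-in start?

Venue unlock waits on its own release at hour 2, so it starts at hour 2 and finishes at 2 + 1 = hour 3.
Table placement waits on venue unlock (finishes hour 3), so it starts at hour 3 and finishes at 3 + 7 = hour 10.
Tent raising waits on venue unlock (finishes hour 3, plus 3-hour gap → hour 6), so it starts at hour 6 and finishes at 6 + 9 = hour 15.
Linen setting has to wait for tent raising (finishes hour 15, plus 2-hour gap → hour 17); venue unlock (finishes hour 3). The latest of these is hour 17, so linen setting runs hour 17 to 17 + 7 = hour 24.
Floral arrangement needs all of linen setting (finishes hour 24); table placement (finishes hour 10); tent raising (finishes hour 15, plus 3-hour gap → hour 18). That puts its earliest start at hour 24; it finishes at 24 + 6 = hour 30.
Catering load-in waits on floral arrangement (finishes hour 30), so the earliest it can start is hour 30.

30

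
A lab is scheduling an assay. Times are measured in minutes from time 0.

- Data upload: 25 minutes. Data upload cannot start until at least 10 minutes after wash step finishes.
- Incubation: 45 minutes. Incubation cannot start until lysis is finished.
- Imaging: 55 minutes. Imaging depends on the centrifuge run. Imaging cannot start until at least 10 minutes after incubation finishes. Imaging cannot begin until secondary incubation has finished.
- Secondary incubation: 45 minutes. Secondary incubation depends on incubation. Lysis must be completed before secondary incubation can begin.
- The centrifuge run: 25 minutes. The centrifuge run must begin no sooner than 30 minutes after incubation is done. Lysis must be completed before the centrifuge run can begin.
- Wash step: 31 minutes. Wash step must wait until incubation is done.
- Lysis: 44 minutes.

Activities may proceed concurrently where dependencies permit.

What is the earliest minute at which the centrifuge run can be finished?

144

Lysis has no prerequisites, so it starts at minute 0 and finishes at minute 44.
After lysis (finishes minute 44), incubation can start at minute 44 and finishes at minute 89.
For the centrifuge run: incubation (finishes minute 89, plus 30-minute gap → minute 119); lysis (finishes minute 44). Taking the maximum gives a start of minute 119, and it finishes at 119 + 25 = minute 144.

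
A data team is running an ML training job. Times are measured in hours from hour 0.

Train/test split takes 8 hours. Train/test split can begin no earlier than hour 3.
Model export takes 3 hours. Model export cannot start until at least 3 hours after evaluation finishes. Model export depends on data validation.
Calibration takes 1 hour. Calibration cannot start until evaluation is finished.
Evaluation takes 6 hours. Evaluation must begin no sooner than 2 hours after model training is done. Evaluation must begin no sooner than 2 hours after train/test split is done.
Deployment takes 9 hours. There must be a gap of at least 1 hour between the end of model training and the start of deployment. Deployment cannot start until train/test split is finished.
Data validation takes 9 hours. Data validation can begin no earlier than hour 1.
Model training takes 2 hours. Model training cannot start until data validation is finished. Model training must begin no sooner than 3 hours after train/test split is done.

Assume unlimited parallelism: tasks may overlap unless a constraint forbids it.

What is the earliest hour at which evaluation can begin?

Train/test split cannot begin until its own release at hour 3. It runs from hour 3 to 3 + 8 = hour 11.
Data validation cannot begin until its own release at hour 1. It runs from hour 1 to 1 + 9 = hour 10.
Model training needs all of data validation (finishes hour 10); train/test split (finishes hour 11, plus 3-hour gap → hour 14). That puts its earliest start at hour 14; it finishes at 14 + 2 = hour 16.
Evaluation waits on model training (finishes hour 16, plus 2-hour gap → hour 18); train/test split (finishes hour 11, plus 2-hour gap → hour 13). The latest of these is hour 18, which is the earliest evaluation can start.

18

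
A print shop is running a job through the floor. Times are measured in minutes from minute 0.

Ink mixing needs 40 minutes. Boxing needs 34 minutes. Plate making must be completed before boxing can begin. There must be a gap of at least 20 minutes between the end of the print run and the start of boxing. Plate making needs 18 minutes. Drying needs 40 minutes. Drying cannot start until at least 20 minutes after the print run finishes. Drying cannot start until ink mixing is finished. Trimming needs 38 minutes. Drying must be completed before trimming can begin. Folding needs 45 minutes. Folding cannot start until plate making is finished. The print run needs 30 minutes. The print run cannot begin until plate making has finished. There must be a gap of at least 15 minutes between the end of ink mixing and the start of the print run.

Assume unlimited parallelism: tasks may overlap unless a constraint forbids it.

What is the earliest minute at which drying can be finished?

145

Ink mixing can start immediately at minute 0; it finishes at minute 40.
Plate making has no prerequisites, so it starts at minute 0 and finishes at minute 18.
The print run has to wait for plate making (finishes minute 18); ink mixing (finishes minute 40, plus 15-minute gap → minute 55). The latest of these is minute 55, so the print run runs minute 55 to 55 + 30 = minute 85.
For drying: the print run (finishes minute 85, plus 20-minute gap → minute 105); ink mixing (finishes minute 40). Taking the maximum gives a start of minute 105, and it finishes at 105 + 40 = minute 145.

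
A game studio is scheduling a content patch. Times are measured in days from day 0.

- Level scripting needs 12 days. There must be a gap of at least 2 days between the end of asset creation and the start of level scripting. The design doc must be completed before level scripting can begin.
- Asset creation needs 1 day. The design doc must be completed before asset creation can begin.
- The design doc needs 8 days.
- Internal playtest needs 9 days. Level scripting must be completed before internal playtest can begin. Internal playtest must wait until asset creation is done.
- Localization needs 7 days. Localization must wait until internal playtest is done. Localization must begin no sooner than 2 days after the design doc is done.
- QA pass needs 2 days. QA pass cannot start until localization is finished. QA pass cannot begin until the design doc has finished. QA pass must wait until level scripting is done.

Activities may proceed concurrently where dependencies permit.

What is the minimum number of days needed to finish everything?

41

Nothing blocks the design doc, so it runs from day 0 to day 8.
Asset creation cannot begin until the design doc (finishes day 8). It runs from day 8 to 8 + 1 = day 9.
Level scripting needs all of asset creation (finishes day 9, plus 2-day gap → day 11); the design doc (finishes day 8). That puts its earliest start at day 11; it finishes at 11 + 12 = day 23.
For internal playtest: level scripting (finishes day 23); asset creation (finishes day 9). Taking the maximum gives a start of day 23, and it finishes at 23 + 9 = day 32.
Localization cannot start until internal playtest (finishes day 32); the design doc (finishes day 8, plus 2-day gap → day 10). The controlling bound is day 32, so localization finishes at 32 + 7 = day 39.
QA pass needs all of localization (finishes day 39); the design doc (finishes day 8); level scripting (finishes day 23). That puts its earliest start at day 39; it finishes at 39 + 2 = day 41.
All tasks are finished once the last one completes. Finish times: The design doc at 8, Asset creation at 9, Level scripting at 23, Internal playtest at 32, Localization at 39, QA pass at 41. The latest is day 41.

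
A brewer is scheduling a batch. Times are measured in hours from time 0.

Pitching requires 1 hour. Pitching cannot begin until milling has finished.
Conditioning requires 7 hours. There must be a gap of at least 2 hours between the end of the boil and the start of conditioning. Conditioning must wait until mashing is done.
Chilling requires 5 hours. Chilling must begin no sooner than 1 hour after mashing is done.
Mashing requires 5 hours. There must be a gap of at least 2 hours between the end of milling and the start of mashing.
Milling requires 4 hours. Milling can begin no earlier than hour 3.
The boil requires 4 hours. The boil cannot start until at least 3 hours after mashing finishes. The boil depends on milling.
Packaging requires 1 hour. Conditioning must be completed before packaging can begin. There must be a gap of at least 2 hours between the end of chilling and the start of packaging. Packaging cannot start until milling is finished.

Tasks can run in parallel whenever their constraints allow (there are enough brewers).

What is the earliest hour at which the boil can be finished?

Milling waits on its own release at hour 3, so it starts at hour 3 and finishes at 3 + 4 = hour 7.
Mashing cannot begin until milling (finishes hour 7, plus 2-hour gap → hour 9). It runs from hour 9 to 9 + 5 = hour 14.
The boil cannot start until mashing (finishes hour 14, plus 3-hour gap → hour 17); milling (finishes hour 7). The controlling bound is hour 17, so the boil finishes at 17 + 4 = hour 21.

21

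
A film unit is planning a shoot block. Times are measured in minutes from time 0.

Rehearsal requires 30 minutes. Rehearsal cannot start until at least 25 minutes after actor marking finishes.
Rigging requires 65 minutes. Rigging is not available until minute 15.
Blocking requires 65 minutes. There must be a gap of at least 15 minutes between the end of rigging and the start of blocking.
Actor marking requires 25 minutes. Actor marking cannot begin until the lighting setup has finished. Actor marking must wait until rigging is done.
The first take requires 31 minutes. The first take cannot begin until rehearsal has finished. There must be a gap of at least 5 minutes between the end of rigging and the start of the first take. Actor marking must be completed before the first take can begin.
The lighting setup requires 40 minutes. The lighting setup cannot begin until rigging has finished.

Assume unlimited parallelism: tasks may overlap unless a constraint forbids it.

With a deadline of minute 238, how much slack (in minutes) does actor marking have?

Rigging cannot begin until its own release at minute 15. It runs from minute 15 to 15 + 65 = minute 80.
The lighting setup waits on rigging (finishes minute 80), so it starts at minute 80 and finishes at 80 + 40 = minute 120.
Actor marking needs all of the lighting setup (finishes minute 120); rigging (finishes minute 80). That puts its earliest start at minute 120; it finishes at 120 + 25 = minute 145.

Working backward from the deadline:
Nothing follows the first take; the deadline of minute 238 is its only limit. It must start by 238 − 31 = minute 207.
Rehearsal must finish before the first take (must start by minute 207). With a 30-minute duration, rehearsal must start by 207 − 30 = minute 177.
Actor marking must finish in time for rehearsal (must start by minute 177, minus 25-minute gap → minute 152); the first take (must start by minute 207). The tightest is minute 152, so actor marking must start by 152 − 25 = minute 127.
So actor marking can start as early as minute 120 and as late as minute 127, giving 127 − 120 = 7 minutes of slack.

7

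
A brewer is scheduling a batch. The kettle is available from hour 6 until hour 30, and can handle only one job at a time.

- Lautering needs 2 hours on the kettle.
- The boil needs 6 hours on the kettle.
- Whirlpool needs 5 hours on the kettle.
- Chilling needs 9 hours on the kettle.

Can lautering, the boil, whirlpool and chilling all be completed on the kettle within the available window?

The kettle window is 30 − 6 = 24 hours.
Running back to back, the jobs need 2 + 6 + 5 + 9 = 22 hours on the kettle.
Since 22 ≤ 24, they fit within the window.

Yes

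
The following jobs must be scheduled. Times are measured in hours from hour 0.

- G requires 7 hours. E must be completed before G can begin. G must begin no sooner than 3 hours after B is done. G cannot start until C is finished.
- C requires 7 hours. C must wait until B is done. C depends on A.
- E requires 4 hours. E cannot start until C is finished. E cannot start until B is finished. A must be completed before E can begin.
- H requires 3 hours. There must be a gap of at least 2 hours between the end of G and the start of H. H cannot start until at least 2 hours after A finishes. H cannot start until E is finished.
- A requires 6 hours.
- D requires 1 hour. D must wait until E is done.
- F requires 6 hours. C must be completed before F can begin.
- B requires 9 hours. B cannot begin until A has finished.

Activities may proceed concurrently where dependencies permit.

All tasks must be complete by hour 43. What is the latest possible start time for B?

Nothing follows D; the deadline of hour 43 is its only limit. It must start by 43 − 1 = hour 42.
H has no dependents, so it just needs to finish by hour 43. Starting by 43 − 3 = hour 40 achieves that.
G feeds into H (must start by hour 40, minus 2-hour gap → hour 38); so G must finish by hour 38 and therefore start by hour 31.
E has several dependents: D (must start by hour 42); G (must start by hour 31); H (must start by hour 40). The earliest of those limits is hour 31, so E must start by 31 − 4 = hour 27.
F must finish by hour 43; it takes 6 hours, so it must start by 43 − 6 = hour 37.
C feeds E (must start by hour 27); F (must start by hour 37); G (must start by hour 31). Taking the minimum, C must finish by hour 27 and start by 27 − 7 = hour 20.
B must finish in time for C (must start by hour 20); E (must start by hour 27); G (must start by hour 31, minus 3-hour gap → hour 28). The tightest is hour 20, so B must start by 20 − 9 = hour 11.

11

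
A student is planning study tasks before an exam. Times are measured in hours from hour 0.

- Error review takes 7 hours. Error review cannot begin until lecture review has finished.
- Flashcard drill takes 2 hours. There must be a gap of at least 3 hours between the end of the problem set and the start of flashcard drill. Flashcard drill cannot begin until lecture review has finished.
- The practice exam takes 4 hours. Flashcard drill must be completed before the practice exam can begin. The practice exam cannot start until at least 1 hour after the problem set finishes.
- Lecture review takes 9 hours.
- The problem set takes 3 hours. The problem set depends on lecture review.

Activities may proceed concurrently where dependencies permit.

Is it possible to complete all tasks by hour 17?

No

Lecture review has no prerequisites, so it starts at hour 0 and finishes at hour 9.
Error review cannot begin until lecture review (finishes hour 9). It runs from hour 9 to 9 + 7 = hour 16.
The problem set waits on lecture review (finishes hour 9), so it starts at hour 9 and finishes at 9 + 3 = hour 12.
For flashcard drill: the problem set (finishes hour 12, plus 3-hour gap → hour 15); lecture review (finishes hour 9). Taking the maximum gives a start of hour 15, and it finishes at 15 + 2 = hour 17.
The practice exam needs all of flashcard drill (finishes hour 17); the problem set (finishes hour 12, plus 1-hour gap → hour 13). That puts its earliest start at hour 17; it finishes at 17 + 4 = hour 21.
The earliest everything can be done is hour 21, which is after the deadline of 17, so it is not possible.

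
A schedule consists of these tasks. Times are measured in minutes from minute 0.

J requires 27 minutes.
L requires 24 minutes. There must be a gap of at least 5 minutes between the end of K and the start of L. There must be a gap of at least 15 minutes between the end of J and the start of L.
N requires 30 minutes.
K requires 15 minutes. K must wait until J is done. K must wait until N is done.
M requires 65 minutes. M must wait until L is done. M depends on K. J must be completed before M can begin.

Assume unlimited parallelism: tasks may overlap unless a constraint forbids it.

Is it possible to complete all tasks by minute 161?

Yes

N has no prerequisites, so it starts at minute 0 and finishes at minute 30.
J can start immediately at minute 0; it finishes at minute 27.
For K: J (finishes minute 27); N (finishes minute 30). Taking the maximum gives a start of minute 30, and it finishes at 30 + 15 = minute 45.
For L: K (finishes minute 45, plus 5-minute gap → minute 50); J (finishes minute 27, plus 15-minute gap → minute 42). Taking the maximum gives a start of minute 50, and it finishes at 50 + 24 = minute 74.
M needs all of L (finishes minute 74); K (finishes minute 45); J (finishes minute 27). That puts its earliest start at minute 74; it finishes at 74 + 65 = minute 139.
Every task is finished by minute 139, which is no later than the deadline of 161, so the schedule is feasible.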